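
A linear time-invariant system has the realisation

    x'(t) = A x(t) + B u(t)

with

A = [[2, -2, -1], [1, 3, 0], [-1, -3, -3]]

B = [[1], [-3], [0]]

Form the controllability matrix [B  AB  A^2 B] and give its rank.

3

AB = [[8], [-8], [8]]
A^2B = [[24], [-16], [-8]]
Controllability matrix C = [B  AB  A^2B] = [[1, 8, 24], [-3, -8, -16], [0, 8, -8]]
det(C) = 1·((-8)·(-8) - (-16)·8) - 8·((-3)·(-8) - (-16)·0) + 24·((-3)·8 - (-8)·0) = 1·192 - 8·24 + 24·(-24) = -576 ≠ 0, so rank(C) = 3.
rank(C) = 3 = n, so the pair (A, B) is completely controllable.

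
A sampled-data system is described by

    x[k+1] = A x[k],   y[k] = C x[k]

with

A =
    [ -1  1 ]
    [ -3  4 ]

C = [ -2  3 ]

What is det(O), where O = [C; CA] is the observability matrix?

CA = [[-7, 10]]
Observability matrix O = [C; CA] = [[-2, 3], [-7, 10]]
det(O) = (-2)·10 - 3·(-7) = -20 - (-21) = 1
Since det(O) ≠ 0, rank(O) = 2 and the system is completely observable.

1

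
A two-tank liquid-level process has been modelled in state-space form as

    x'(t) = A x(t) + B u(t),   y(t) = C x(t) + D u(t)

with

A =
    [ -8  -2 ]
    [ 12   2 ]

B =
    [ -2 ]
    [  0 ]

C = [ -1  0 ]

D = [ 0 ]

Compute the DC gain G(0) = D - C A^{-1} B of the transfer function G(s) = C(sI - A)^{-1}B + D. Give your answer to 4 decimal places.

G(0) = C(-A)^{-1}B + D = -C A^{-1} B + D.
det A = 8, so A^{-1} = (1/8)·adj(A) = [[1/4, 1/4], [-3/2, -1]]
A^{-1} B = [-1/2, 3]^T
C A^{-1} B = 1/2
G(0) = D - C A^{-1} B = 0 - (1/2) = -1/2 ≈ -0.5000

-0.5000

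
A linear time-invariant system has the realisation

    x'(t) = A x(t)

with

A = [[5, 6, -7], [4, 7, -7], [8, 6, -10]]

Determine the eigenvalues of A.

det(sI - A) = s^3 - (tr A)s^2 + (M11 + M22 + M33)s - det A, where Mii is the 2×2 principal minor of A obtained by deleting row i and column i.
tr A = 5 + 7 + (-10) = 2; M11 = 7·(-10) - (-7)·6 = -70 - (-42) = -28; M22 = 5·(-10) - (-7)·8 = -50 - (-56) = 6; M33 = 5·7 - 6·4 = 35 - 24 = 11; sum of minors = -11.
det A = 5·(7·(-10) - (-7)·6) - 6·(4·(-10) - (-7)·8) + (-7)·(4·6 - 7·8) = 5·(-28) - 6·16 + (-7)·(-32) = -12.
So p(s) = det(sI - A) = s^3 - 2s^2 - 11s + 12.
Rational-root test: any integer root divides 12. Testing small divisors, s = 1 works: p(1) = 1 + (-2) + (-11) + 12 = 0, so (s - 1) is a factor.
Dividing, p(s) = (s - 1)(s^2 - s - 12).
Factor s^2 - s - 12: two numbers with sum 1 and product -12 are 4 and -3, so s^2 - s - 12 = (s - 4)(s + 3).
Hence p(s) = (s - 4) (s - 1) (s + 3), with roots -3, 1, 4.
At least one eigenvalue has non-negative real part, so the system is not asymptotically stable.

-3, 1, 4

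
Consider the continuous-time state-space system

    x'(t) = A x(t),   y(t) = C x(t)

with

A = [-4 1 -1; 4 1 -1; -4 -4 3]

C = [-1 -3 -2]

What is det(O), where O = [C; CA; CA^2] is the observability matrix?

352

CA = [[0, 4, -2]]
CA^2 = [[24, 12, -10]]
Observability matrix O = [C; CA; CA^2] = [[-1, -3, -2], [0, 4, -2], [24, 12, -10]]
Expanding along the first row, det(O) = (-1)·(4·(-10) - (-2)·12) - (-3)·(0·(-10) - (-2)·24) + (-2)·(0·12 - 4·24) = (-1)·(-16) - (-3)·48 + (-2)·(-96) = 352
Since det(O) ≠ 0, rank(O) = 3 and the system is completely observable.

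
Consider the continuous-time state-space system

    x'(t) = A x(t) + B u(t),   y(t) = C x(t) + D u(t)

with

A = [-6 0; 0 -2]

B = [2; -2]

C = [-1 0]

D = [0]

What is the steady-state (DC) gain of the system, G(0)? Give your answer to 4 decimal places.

G(0) = C(-A)^{-1}B + D = -C A^{-1} B + D.
det A = 12, so A^{-1} = (1/12)·adj(A) = [[-1/6, 0], [0, -1/2]]
A^{-1} B = [-1/3, 1]^T
C A^{-1} B = 1/3
G(0) = D - C A^{-1} B = 0 - (1/3) = -1/3 ≈ -0.3333

-0.3333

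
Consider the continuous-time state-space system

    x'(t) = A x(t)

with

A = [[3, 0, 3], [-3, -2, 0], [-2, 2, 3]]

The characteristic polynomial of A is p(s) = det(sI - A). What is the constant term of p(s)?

48

Expand det(sI - A) for the 3×3 matrix.
p(s) = s^3 - 4s^2 + 3s + 48.
(Check: constant term = det(-A) = (-1)^3 det A = 48; coefficient of s^2 = -tr A = -4.)
The constant term is 48.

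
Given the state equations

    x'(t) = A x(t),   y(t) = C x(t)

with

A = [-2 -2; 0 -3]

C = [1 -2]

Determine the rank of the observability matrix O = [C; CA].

CA = [[-2, 4]]
Observability matrix O = [C; CA] = [[1, -2], [-2, 4]]
Every row of O is a scalar multiple of row 1 = [1, -2] (multipliers 1, -2), so the rows span a one-dimensional space.
O ≠ 0, hence rank(O) = 1.
rank(O) = 1 < n = 2, so the pair (A, C) is not completely observable.

1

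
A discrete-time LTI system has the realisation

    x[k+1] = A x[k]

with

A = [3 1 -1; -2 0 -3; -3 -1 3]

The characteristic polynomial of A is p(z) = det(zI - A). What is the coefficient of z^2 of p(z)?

-6

Expand det(zI - A) for the 3×3 matrix.
p(z) = z^3 - 6z^2 + 5z - 4.
(Check: constant term = det(-A) = (-1)^3 det A = -4; coefficient of z^2 = -tr A = -6.)
The coefficient of z^2 is -6.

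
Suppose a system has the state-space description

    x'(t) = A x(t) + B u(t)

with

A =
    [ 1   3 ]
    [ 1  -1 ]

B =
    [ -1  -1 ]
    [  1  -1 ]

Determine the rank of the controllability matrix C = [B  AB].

2

AB = [[2, -4], [-2, 0]]
Controllability matrix C = [B  AB] = [[-1, -1, 2, -4], [1, -1, -2, 0]]
Take the 2×2 submatrix of C formed by columns 1, 2: [[-1, -1], [1, -1]]. Its determinant is (-1)·(-1) - (-1)·1 = 1 - (-1) = 2 ≠ 0.
So rank(C) ≥ 2; since C has 2 rows, rank(C) = 2.
rank(C) = 2 = n, so the pair (A, B) is completely controllable.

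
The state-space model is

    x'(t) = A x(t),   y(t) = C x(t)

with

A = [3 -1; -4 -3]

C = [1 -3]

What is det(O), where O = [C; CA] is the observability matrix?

53

CA = [[15, 8]]
Observability matrix O = [C; CA] = [[1, -3], [15, 8]]
det(O) = 1·8 - (-3)·15 = 8 - (-45) = 53
Since det(O) ≠ 0, rank(O) = 2 and the system is completely observable.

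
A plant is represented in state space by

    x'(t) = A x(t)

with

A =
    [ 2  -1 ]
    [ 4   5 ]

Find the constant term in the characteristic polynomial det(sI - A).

For a 2×2 matrix, det(sI - A) = s^2 - (tr A)s + det A.
tr A = 7, det A = 14.
So p(s) = s^2 - 7s + 14.
The constant term is 14.

14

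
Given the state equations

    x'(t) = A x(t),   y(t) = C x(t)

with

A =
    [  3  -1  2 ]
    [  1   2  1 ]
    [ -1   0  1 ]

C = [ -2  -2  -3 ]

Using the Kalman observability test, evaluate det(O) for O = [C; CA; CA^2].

CA = [[-5, -2, -9]]
CA^2 = [[-8, 1, -21]]
Observability matrix O = [C; CA; CA^2] = [[-2, -2, -3], [-5, -2, -9], [-8, 1, -21]]
Expanding along the first row, det(O) = (-2)·((-2)·(-21) - (-9)·1) - (-2)·((-5)·(-21) - (-9)·(-8)) + (-3)·((-5)·1 - (-2)·(-8)) = (-2)·51 - (-2)·33 + (-3)·(-21) = 27
Since det(O) ≠ 0, rank(O) = 3 and the system is completely observable.

27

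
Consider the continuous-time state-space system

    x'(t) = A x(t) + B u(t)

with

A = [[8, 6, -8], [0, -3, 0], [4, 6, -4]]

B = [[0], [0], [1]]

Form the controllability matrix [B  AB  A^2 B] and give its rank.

AB = [[-8], [0], [-4]]
A^2B = [[-32], [0], [-16]]
Controllability matrix C = [B  AB  A^2B] = [[0, -8, -32], [0, 0, 0], [1, -4, -16]]
Row 2 of C is identically zero, so rank(C) ≤ 2.
The 2×2 minor from rows 1, 3, columns 1, 2 is 0·(-4) - (-8)·1 = 0 - (-8) = 8 ≠ 0, so rank(C) = 2.
rank(C) = 2 < n = 3, so the pair (A, B) is not completely controllable.

2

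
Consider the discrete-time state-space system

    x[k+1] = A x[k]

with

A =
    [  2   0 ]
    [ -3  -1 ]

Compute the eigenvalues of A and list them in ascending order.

det(zI - A) = z^2 - (tr A)z + det A, with tr A = 2 + (-1) = 1 and det A = 2·(-1) - 0·(-3) = -2 - 0 = -2.
So p(z) = det(zI - A) = z^2 - z - 2.
Factor z^2 - z - 2: two numbers with sum 1 and product -2 are 2 and -1, so z^2 - z - 2 = (z - 2)(z + 1).
Hence p(z) = (z - 2) (z + 1), with roots -1, 2.

-1, 2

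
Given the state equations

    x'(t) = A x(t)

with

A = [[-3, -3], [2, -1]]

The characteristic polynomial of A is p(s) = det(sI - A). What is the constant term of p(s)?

For a 2×2 matrix, det(sI - A) = s^2 - (tr A)s + det A.
tr A = -4, det A = 9.
So p(s) = s^2 + 4s + 9.
The constant term is 9.

9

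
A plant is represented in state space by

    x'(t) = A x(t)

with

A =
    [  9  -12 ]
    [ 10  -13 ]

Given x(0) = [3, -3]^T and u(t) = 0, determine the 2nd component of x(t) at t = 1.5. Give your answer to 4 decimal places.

det(sI - A) = s^2 - (tr A)s + det A, with tr A = 9 + (-13) = -4 and det A = 9·(-13) - (-12)·10 = -117 - (-120) = 3.
So p(s) = det(sI - A) = s^2 + 4s + 3.
Factor s^2 + 4s + 3: two numbers with sum -4 and product 3 are -1 and -3, so s^2 + 4s + 3 = (s + 1)(s + 3).
Hence p(s) = (s + 1) (s + 3), with roots -3, -1.
The eigenvalues -3, -1 are distinct and real, so A is diagonalisable and x(t) = e^{At} x(0) = V diag(e^{λ_i t}) V^{-1} x(0), where the columns of V are the eigenvectors.
λ = -3: A - (-3)I = [[12, -12], [10, -10]]. Row 1 gives 12·v1 + (-12)·v2 = 0, so take v_1 = [-1, -1]^T.
λ = -1: A - (-1)I = [[10, -12], [10, -12]]. Row 1 gives 10·v1 + (-12)·v2 = 0, so take v_2 = [6, 5]^T.
V = [v_1 v_2] = [[-1, 6], [-1, 5]] has det V = 1, so V^{-1} = adj(V)/det V = [[5, -6], [1, -1]].
Modal coordinates z(0) = V^{-1} x(0): 5·3 + (-6)·(-3) = 33; 1·3 + (-1)·(-3) = 6; so z(0) = [33, 6]^T.
x_2(t) = Σ_i (v_i)_2 · z_i(0) · e^{λ_i t} (row 2 of V times the modal terms).
x_2(1.5) = (-1)·33·e^{-3·1.5} + 5·6·e^{-1·1.5} = (-33)·0.011109 + 30·0.223130 = 6.3273.

6.3273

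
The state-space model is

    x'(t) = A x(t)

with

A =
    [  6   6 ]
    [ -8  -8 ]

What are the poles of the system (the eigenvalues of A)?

-2, 0

det(sI - A) = s^2 - (tr A)s + det A, with tr A = 6 + (-8) = -2 and det A = 6·(-8) - 6·(-8) = -48 - (-48) = 0.
So p(s) = det(sI - A) = s^2 + 2s.
Factor s^2 + 2s: two numbers with sum -2 and product 0 are 0 and -2, so s^2 + 2s = s(s + 2).
Hence p(s) = s (s + 2), with roots -2, 0.
At least one eigenvalue has non-negative real part, so the system is not asymptotically stable.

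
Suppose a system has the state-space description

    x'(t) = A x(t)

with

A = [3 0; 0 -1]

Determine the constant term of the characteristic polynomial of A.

For a 2×2 matrix, det(sI - A) = s^2 - (tr A)s + det A.
tr A = 2, det A = -3.
So p(s) = s^2 - 2s - 3.
The constant term is -3.

-3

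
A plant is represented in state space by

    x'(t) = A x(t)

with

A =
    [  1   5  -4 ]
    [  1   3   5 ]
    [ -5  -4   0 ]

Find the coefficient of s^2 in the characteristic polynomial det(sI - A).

-4

Expand det(sI - A) for the 3×3 matrix.
p(s) = s^3 - 4s^2 - 2s + 149.
(Check: constant term = det(-A) = (-1)^3 det A = 149; coefficient of s^2 = -tr A = -4.)
The coefficient of s^2 is -4.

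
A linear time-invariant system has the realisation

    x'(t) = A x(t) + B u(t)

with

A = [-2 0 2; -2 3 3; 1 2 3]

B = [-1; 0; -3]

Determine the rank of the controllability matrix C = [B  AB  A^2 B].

AB = [[-4], [-7], [-10]]
A^2B = [[-12], [-43], [-48]]
Controllability matrix C = [B  AB  A^2B] = [[-1, -4, -12], [0, -7, -43], [-3, -10, -48]]
det(C) = (-1)·((-7)·(-48) - (-43)·(-10)) - (-4)·(0·(-48) - (-43)·(-3)) + (-12)·(0·(-10) - (-7)·(-3)) = (-1)·(-94) - (-4)·(-129) + (-12)·(-21) = -170 ≠ 0, so rank(C) = 3.
rank(C) = 3 = n, so the pair (A, B) is completely controllable.

3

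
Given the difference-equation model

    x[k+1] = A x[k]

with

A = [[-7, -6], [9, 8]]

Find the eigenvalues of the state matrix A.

det(zI - A) = z^2 - (tr A)z + det A, with tr A = (-7) + 8 = 1 and det A = (-7)·8 - (-6)·9 = -56 - (-54) = -2.
So p(z) = det(zI - A) = z^2 - z - 2.
Factor z^2 - z - 2: two numbers with sum 1 and product -2 are 2 and -1, so z^2 - z - 2 = (z - 2)(z + 1).
Hence p(z) = (z - 2) (z + 1), with roots -1, 2.

-1, 2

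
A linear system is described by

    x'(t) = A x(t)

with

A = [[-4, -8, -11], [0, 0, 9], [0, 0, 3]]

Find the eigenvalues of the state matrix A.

det(sI - A) = s^3 - (tr A)s^2 + (M11 + M22 + M33)s - det A, where Mii is the 2×2 principal minor of A obtained by deleting row i and column i.
tr A = (-4) + 0 + 3 = -1; M11 = 0·3 - 9·0 = 0 - 0 = 0; M22 = (-4)·3 - (-11)·0 = -12 - 0 = -12; M33 = (-4)·0 - (-8)·0 = 0 - 0 = 0; sum of minors = -12.
det A = (-4)·(0·3 - 9·0) - (-8)·(0·3 - 9·0) + (-11)·(0·0 - 0·0) = (-4)·0 - (-8)·0 + (-11)·0 = 0.
So p(s) = det(sI - A) = s^3 + s^2 - 12s.
The constant term is 0, so p(s) = s(s^2 + s - 12).
Factor s^2 + s - 12: two numbers with sum -1 and product -12 are 3 and -4, so s^2 + s - 12 = (s - 3)(s + 4).
Hence p(s) = s (s - 3) (s + 4), with roots -4, 0, 3.
At least one eigenvalue has non-negative real part, so the system is not asymptotically stable.

-4, 0, 3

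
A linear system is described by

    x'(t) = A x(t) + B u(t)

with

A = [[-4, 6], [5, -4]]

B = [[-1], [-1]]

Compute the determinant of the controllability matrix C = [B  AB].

AB = [[-2], [-1]]
Controllability matrix C = [B  AB] = [[-1, -2], [-1, -1]]
det(C) = (-1)·(-1) - (-2)·(-1) = 1 - 2 = -1
Since det(C) ≠ 0, rank(C) = 2 and the system is completely controllable.

-1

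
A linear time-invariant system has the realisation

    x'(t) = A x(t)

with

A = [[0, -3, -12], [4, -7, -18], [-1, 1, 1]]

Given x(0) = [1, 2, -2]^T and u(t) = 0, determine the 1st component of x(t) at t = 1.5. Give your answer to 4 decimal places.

det(sI - A) = s^3 - (tr A)s^2 + (M11 + M22 + M33)s - det A, where Mii is the 2×2 principal minor of A obtained by deleting row i and column i.
tr A = 0 + (-7) + 1 = -6; M11 = (-7)·1 - (-18)·1 = -7 - (-18) = 11; M22 = 0·1 - (-12)·(-1) = 0 - 12 = -12; M33 = 0·(-7) - (-3)·4 = 0 - (-12) = 12; sum of minors = 11.
det A = 0·((-7)·1 - (-18)·1) - (-3)·(4·1 - (-18)·(-1)) + (-12)·(4·1 - (-7)·(-1)) = 0·11 - (-3)·(-14) + (-12)·(-3) = -6.
So p(s) = det(sI - A) = s^3 + 6s^2 + 11s + 6.
Rational-root test: any integer root divides 6. Testing small divisors, s = -1 works: p(-1) = -1 + 6 + (-11) + 6 = 0, so (s + 1) is a factor.
Dividing, p(s) = (s + 1)(s^2 + 5s + 6).
Factor s^2 + 5s + 6: two numbers with sum -5 and product 6 are -2 and -3, so s^2 + 5s + 6 = (s + 2)(s + 3).
Hence p(s) = (s + 1) (s + 2) (s + 3), with roots -3, -2, -1.
The eigenvalues -3, -2, -1 are distinct and real, so A is diagonalisable and x(t) = e^{At} x(0) = V diag(e^{λ_i t}) V^{-1} x(0), where the columns of V are the eigenvectors.
λ = -3: A - (-3)I = [[3, -3, -12], [4, -4, -18], [-1, 1, 4]]. v must be orthogonal to every row; (row 1) × (row 2) = [6, 6, 0], so take v_1 = [1, 1, 0]^T.
λ = -2: A - (-2)I = [[2, -3, -12], [4, -5, -18], [-1, 1, 3]]. v must be orthogonal to every row; (row 1) × (row 2) = [-6, -12, 2], so take v_2 = [3, 6, -1]^T.
λ = -1: A - (-1)I = [[1, -3, -12], [4, -6, -18], [-1, 1, 2]]. v must be orthogonal to every row; (row 1) × (row 2) = [-18, -30, 6], so take v_3 = [-3, -5, 1]^T.
V = [v_1 v_2 v_3] = [[1, 3, -3], [1, 6, -5], [0, -1, 1]] has det V = 1, so V^{-1} = adj(V)/det V = [[1, 0, 3], [-1, 1, 2], [-1, 1, 3]].
Modal coordinates z(0) = V^{-1} x(0): 1·1 + 0·2 + 3·(-2) = -5; (-1)·1 + 1·2 + 2·(-2) = -3; (-1)·1 + 1·2 + 3·(-2) = -5; so z(0) = [-5, -3, -5]^T.
x_1(t) = Σ_i (v_i)_1 · z_i(0) · e^{λ_i t} (row 1 of V times the modal terms).
x_1(1.5) = 1·(-5)·e^{-3·1.5} + 3·(-3)·e^{-2·1.5} + (-3)·(-5)·e^{-1·1.5} = (-5)·0.011109 + (-9)·0.049787 + 15·0.223130 = 2.8433.

2.8433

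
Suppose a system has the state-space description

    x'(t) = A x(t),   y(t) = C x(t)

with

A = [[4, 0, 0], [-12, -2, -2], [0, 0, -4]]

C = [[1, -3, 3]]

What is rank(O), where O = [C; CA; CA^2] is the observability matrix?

2

CA = [[40, 6, -6]]
CA^2 = [[88, -12, 12]]
Observability matrix O = [C; CA; CA^2] = [[1, -3, 3], [40, 6, -6], [88, -12, 12]]
The columns c1, c2, c3 of O are linearly dependent: c2 + c3 = 0 (check each entry), so rank(O) ≤ 2.
The 2×2 minor from rows 1, 2, columns 1, 2 is 1·6 - (-3)·40 = 6 - (-120) = 126 ≠ 0, so rank(O) = 2.
rank(O) = 2 < n = 3, so the pair (A, C) is not completely observable.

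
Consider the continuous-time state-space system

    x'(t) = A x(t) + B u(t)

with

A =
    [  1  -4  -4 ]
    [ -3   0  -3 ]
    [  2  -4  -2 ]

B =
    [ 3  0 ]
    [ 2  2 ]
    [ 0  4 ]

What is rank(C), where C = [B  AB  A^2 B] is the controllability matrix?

AB = [[-5, -24], [-9, -12], [-2, -16]]
A^2B = [[39, 88], [21, 120], [30, 32]]
Controllability matrix C = [B  AB  A^2B] = [[3, 0, -5, -24, 39, 88], [2, 2, -9, -12, 21, 120], [0, 4, -2, -16, 30, 32]]
Take the 3×3 submatrix of C formed by columns 1, 2, 3: [[3, 0, -5], [2, 2, -9], [0, 4, -2]]. Its determinant is 3·(2·(-2) - (-9)·4) - 0·(2·(-2) - (-9)·0) + (-5)·(2·4 - 2·0) = 3·32 - 0·(-4) + (-5)·8 = 56 ≠ 0.
So rank(C) ≥ 3; since C has 3 rows, rank(C) = 3.
rank(C) = 3 = n, so the pair (A, B) is completely controllable.

3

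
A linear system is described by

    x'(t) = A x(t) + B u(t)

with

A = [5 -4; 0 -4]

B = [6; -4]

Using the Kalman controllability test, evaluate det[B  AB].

280

AB = [[46], [16]]
Controllability matrix C = [B  AB] = [[6, 46], [-4, 16]]
det(C) = 6·16 - 46·(-4) = 96 - (-184) = 280
Since det(C) ≠ 0, rank(C) = 2 and the system is completely controllable.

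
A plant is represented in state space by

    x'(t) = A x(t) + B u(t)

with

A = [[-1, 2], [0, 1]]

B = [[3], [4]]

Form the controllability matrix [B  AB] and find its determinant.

AB = [[5], [4]]
Controllability matrix C = [B  AB] = [[3, 5], [4, 4]]
det(C) = 3·4 - 5·4 = 12 - 20 = -8
Since det(C) ≠ 0, rank(C) = 2 and the system is completely controllable.

-8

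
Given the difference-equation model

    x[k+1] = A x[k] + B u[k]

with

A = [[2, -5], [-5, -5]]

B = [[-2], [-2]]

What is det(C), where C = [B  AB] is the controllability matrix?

-28

AB = [[6], [20]]
Controllability matrix C = [B  AB] = [[-2, 6], [-2, 20]]
det(C) = (-2)·20 - 6·(-2) = -40 - (-12) = -28
Since det(C) ≠ 0, rank(C) = 2 and the system is completely controllable.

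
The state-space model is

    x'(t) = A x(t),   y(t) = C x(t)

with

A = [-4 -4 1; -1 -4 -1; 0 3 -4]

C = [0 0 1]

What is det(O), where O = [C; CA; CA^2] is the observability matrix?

CA = [[0, 3, -4]]
CA^2 = [[-3, -24, 13]]
Observability matrix O = [C; CA; CA^2] = [[0, 0, 1], [0, 3, -4], [-3, -24, 13]]
Expanding along the first row, det(O) = 0·(3·13 - (-4)·(-24)) - 0·(0·13 - (-4)·(-3)) + 1·(0·(-24) - 3·(-3)) = 0·(-57) - 0·(-12) + 1·9 = 9
Since det(O) ≠ 0, rank(O) = 3 and the system is completely observable.

9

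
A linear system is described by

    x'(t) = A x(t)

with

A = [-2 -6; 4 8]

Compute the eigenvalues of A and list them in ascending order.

det(sI - A) = s^2 - (tr A)s + det A, with tr A = (-2) + 8 = 6 and det A = (-2)·8 - (-6)·4 = -16 - (-24) = 8.
So p(s) = det(sI - A) = s^2 - 6s + 8.
Factor s^2 - 6s + 8: two numbers with sum 6 and product 8 are 4 and 2, so s^2 - 6s + 8 = (s - 4)(s - 2).
Hence p(s) = (s - 4) (s - 2), with roots 2, 4.
At least one eigenvalue has non-negative real part, so the system is not asymptotically stable.

2, 4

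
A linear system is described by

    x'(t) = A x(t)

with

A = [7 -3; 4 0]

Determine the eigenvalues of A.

det(sI - A) = s^2 - (tr A)s + det A, with tr A = 7 + 0 = 7 and det A = 7·0 - (-3)·4 = 0 - (-12) = 12.
So p(s) = det(sI - A) = s^2 - 7s + 12.
Factor s^2 - 7s + 12: two numbers with sum 7 and product 12 are 4 and 3, so s^2 - 7s + 12 = (s - 4)(s - 3).
Hence p(s) = (s - 4) (s - 3), with roots 3, 4.
At least one eigenvalue has non-negative real part, so the system is not asymptotically stable.

3, 4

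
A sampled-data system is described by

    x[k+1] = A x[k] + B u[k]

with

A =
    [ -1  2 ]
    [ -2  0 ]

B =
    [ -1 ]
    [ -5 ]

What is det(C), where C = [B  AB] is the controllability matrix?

-47

AB = [[-9], [2]]
Controllability matrix C = [B  AB] = [[-1, -9], [-5, 2]]
det(C) = (-1)·2 - (-9)·(-5) = -2 - 45 = -47
Since det(C) ≠ 0, rank(C) = 2 and the system is completely controllable.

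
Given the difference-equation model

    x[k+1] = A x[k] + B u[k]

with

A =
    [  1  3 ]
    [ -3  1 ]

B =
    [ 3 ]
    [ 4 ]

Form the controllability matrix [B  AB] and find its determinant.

-75

AB = [[15], [-5]]
Controllability matrix C = [B  AB] = [[3, 15], [4, -5]]
det(C) = 3·(-5) - 15·4 = -15 - 60 = -75
Since det(C) ≠ 0, rank(C) = 2 and the system is completely controllable.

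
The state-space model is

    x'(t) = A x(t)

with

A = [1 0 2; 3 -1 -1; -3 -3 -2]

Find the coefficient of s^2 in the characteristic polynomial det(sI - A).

Expand det(sI - A) for the 3×3 matrix.
p(s) = s^3 + 2s^2 + 2s + 25.
(Check: constant term = det(-A) = (-1)^3 det A = 25; coefficient of s^2 = -tr A = 2.)
The coefficient of s^2 is 2.

2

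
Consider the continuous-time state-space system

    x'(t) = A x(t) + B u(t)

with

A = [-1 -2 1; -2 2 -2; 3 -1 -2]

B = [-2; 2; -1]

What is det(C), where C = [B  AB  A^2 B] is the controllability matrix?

AB = [[-3], [10], [-6]]
A^2B = [[-23], [38], [-7]]
Controllability matrix C = [B  AB  A^2B] = [[-2, -3, -23], [2, 10, 38], [-1, -6, -7]]
Expanding along the first row, det(C) = (-2)·(10·(-7) - 38·(-6)) - (-3)·(2·(-7) - 38·(-1)) + (-23)·(2·(-6) - 10·(-1)) = (-2)·158 - (-3)·24 + (-23)·(-2) = -198
Since det(C) ≠ 0, rank(C) = 3 and the system is completely controllable.

-198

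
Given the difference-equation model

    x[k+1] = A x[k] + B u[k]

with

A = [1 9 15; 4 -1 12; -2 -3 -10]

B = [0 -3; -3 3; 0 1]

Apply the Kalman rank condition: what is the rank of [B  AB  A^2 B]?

2

AB = [[-27, 39], [3, -3], [9, -13]]
A^2B = [[135, -183], [-3, 3], [-45, 61]]
Controllability matrix C = [B  AB  A^2B] = [[0, -3, -27, 39, 135, -183], [-3, 3, 3, -3, -3, 3], [0, 1, 9, -13, -45, 61]]
The rows r1, r2, r3 of C are linearly dependent: r1 + 3·r3 = 0 (check each entry), so rank(C) ≤ 2.
The 2×2 minor from rows 1, 2, columns 1, 2 is 0·3 - (-3)·(-3) = 0 - 9 = -9 ≠ 0, so rank(C) = 2.
rank(C) = 2 < n = 3, so the pair (A, B) is not completely controllable.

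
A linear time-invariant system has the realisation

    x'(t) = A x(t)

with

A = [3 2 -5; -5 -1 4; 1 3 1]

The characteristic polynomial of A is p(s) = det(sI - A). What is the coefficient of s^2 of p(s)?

-3

Expand det(sI - A) for the 3×3 matrix.
p(s) = s^3 - 3s^2 + 2s - 49.
(Check: constant term = det(-A) = (-1)^3 det A = -49; coefficient of s^2 = -tr A = -3.)
The coefficient of s^2 is -3.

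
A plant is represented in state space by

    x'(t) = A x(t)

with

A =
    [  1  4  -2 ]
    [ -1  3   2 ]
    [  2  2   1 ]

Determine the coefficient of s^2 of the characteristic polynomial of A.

-5

Expand det(sI - A) for the 3×3 matrix.
p(s) = s^3 - 5s^2 + 11s - 35.
(Check: constant term = det(-A) = (-1)^3 det A = -35; coefficient of s^2 = -tr A = -5.)
The coefficient of s^2 is -5.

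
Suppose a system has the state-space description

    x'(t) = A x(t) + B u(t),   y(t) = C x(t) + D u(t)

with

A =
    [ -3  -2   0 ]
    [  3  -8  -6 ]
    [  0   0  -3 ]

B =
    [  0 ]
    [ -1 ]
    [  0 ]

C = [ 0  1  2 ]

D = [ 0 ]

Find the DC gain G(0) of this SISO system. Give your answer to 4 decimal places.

-0.1000

G(0) = C(-A)^{-1}B + D = -C A^{-1} B + D.
det A = -90, so A^{-1} = (1/-90)·adj(A) = [[-4/15, 1/15, -2/15], [-1/10, -1/10, 1/5], [0, 0, -1/3]]
A^{-1} B = [-1/15, 1/10, 0]^T
C A^{-1} B = 1/10
G(0) = D - C A^{-1} B = 0 - (1/10) = -1/10 ≈ -0.1000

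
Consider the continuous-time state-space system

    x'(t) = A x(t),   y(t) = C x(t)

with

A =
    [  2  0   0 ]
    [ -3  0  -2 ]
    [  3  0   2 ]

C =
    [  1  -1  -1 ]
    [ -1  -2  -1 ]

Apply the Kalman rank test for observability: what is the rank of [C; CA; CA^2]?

3

CA = [[2, 0, 0], [1, 0, 2]]
CA^2 = [[4, 0, 0], [8, 0, 4]]
Observability matrix O = [C; CA; CA^2] = [[1, -1, -1], [-1, -2, -1], [2, 0, 0], [1, 0, 2], [4, 0, 0], [8, 0, 4]]
Take the 3×3 submatrix of O formed by rows 1, 2, 3: [[1, -1, -1], [-1, -2, -1], [2, 0, 0]]. Its determinant is 1·((-2)·0 - (-1)·0) - (-1)·((-1)·0 - (-1)·2) + (-1)·((-1)·0 - (-2)·2) = 1·0 - (-1)·2 + (-1)·4 = -2 ≠ 0.
So rank(O) ≥ 3; since O has 3 columns, rank(O) = 3.
rank(O) = 3 = n, so the pair (A, C) is completely observable.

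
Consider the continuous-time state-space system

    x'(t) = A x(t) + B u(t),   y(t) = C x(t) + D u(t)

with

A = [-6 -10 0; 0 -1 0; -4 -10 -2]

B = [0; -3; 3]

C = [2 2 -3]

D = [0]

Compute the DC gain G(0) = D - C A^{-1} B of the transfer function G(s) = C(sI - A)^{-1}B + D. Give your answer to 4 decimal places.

G(0) = C(-A)^{-1}B + D = -C A^{-1} B + D.
det A = -12, so A^{-1} = (1/-12)·adj(A) = [[-1/6, 5/3, 0], [0, -1, 0], [1/3, 5/3, -1/2]]
A^{-1} B = [-5, 3, -13/2]^T
C A^{-1} B = 31/2
G(0) = D - C A^{-1} B = 0 - (31/2) = -31/2 ≈ -15.5000

-15.5000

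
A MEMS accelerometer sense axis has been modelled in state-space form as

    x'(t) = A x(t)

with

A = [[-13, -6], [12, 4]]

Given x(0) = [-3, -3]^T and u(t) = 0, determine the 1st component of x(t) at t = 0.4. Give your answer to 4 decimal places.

det(sI - A) = s^2 - (tr A)s + det A, with tr A = (-13) + 4 = -9 and det A = (-13)·4 - (-6)·12 = -52 - (-72) = 20.
So p(s) = det(sI - A) = s^2 + 9s + 20.
Factor s^2 + 9s + 20: two numbers with sum -9 and product 20 are -4 and -5, so s^2 + 9s + 20 = (s + 4)(s + 5).
Hence p(s) = (s + 4) (s + 5), with roots -5, -4.
The eigenvalues -5, -4 are distinct and real, so A is diagonalisable and x(t) = e^{At} x(0) = V diag(e^{λ_i t}) V^{-1} x(0), where the columns of V are the eigenvectors.
λ = -5: A - (-5)I = [[-8, -6], [12, 9]]. Row 1 gives (-8)·v1 + (-6)·v2 = 0, so take v_1 = [3, -4]^T.
λ = -4: A - (-4)I = [[-9, -6], [12, 8]]. Row 1 gives (-9)·v1 + (-6)·v2 = 0, so take v_2 = [-2, 3]^T.
V = [v_1 v_2] = [[3, -2], [-4, 3]] has det V = 1, so V^{-1} = adj(V)/det V = [[3, 2], [4, 3]].
Modal coordinates z(0) = V^{-1} x(0): 3·(-3) + 2·(-3) = -15; 4·(-3) + 3·(-3) = -21; so z(0) = [-15, -21]^T.
x_1(t) = Σ_i (v_i)_1 · z_i(0) · e^{λ_i t} (row 1 of V times the modal terms).
x_1(0.4) = 3·(-15)·e^{-5·0.4} + (-2)·(-21)·e^{-4·0.4} = (-45)·0.135335 + 42·0.201897 = 2.3896.

2.3896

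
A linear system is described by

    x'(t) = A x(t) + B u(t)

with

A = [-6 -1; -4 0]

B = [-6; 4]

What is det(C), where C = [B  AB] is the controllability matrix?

AB = [[32], [24]]
Controllability matrix C = [B  AB] = [[-6, 32], [4, 24]]
det(C) = (-6)·24 - 32·4 = -144 - 128 = -272
Since det(C) ≠ 0, rank(C) = 2 and the system is completely controllable.

-272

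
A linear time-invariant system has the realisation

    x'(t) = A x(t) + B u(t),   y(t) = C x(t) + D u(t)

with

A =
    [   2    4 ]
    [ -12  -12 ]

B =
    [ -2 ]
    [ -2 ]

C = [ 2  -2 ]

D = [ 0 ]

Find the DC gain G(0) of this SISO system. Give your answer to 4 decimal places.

G(0) = C(-A)^{-1}B + D = -C A^{-1} B + D.
det A = 24, so A^{-1} = (1/24)·adj(A) = [[-1/2, -1/6], [1/2, 1/12]]
A^{-1} B = [4/3, -7/6]^T
C A^{-1} B = 5
G(0) = D - C A^{-1} B = 0 - (5) = -5

-5.0000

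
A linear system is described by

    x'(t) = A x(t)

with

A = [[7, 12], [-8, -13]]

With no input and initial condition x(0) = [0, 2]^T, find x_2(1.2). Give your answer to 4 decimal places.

-1.1899

det(sI - A) = s^2 - (tr A)s + det A, with tr A = 7 + (-13) = -6 and det A = 7·(-13) - 12·(-8) = -91 - (-96) = 5.
So p(s) = det(sI - A) = s^2 + 6s + 5.
Factor s^2 + 6s + 5: two numbers with sum -6 and product 5 are -1 and -5, so s^2 + 6s + 5 = (s + 1)(s + 5).
Hence p(s) = (s + 1) (s + 5), with roots -5, -1.
The eigenvalues -5, -1 are distinct and real, so A is diagonalisable and x(t) = e^{At} x(0) = V diag(e^{λ_i t}) V^{-1} x(0), where the columns of V are the eigenvectors.
λ = -5: A - (-5)I = [[12, 12], [-8, -8]]. Row 1 gives 12·v1 + 12·v2 = 0, so take v_1 = [-1, 1]^T.
λ = -1: A - (-1)I = [[8, 12], [-8, -12]]. Row 1 gives 8·v1 + 12·v2 = 0, so take v_2 = [3, -2]^T.
V = [v_1 v_2] = [[-1, 3], [1, -2]] has det V = -1, so V^{-1} = adj(V)/det V = [[2, 3], [1, 1]].
Modal coordinates z(0) = V^{-1} x(0): 2·0 + 3·2 = 6; 1·0 + 1·2 = 2; so z(0) = [6, 2]^T.
x_2(t) = Σ_i (v_i)_2 · z_i(0) · e^{λ_i t} (row 2 of V times the modal terms).
x_2(1.2) = 1·6·e^{-5·1.2} + (-2)·2·e^{-1·1.2} = 6·0.002479 + (-4)·0.301194 = -1.1899.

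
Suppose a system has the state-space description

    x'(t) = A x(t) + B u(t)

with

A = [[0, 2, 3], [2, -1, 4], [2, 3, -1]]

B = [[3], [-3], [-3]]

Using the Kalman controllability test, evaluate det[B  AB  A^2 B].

AB = [[-15], [-3], [0]]
A^2B = [[-6], [-27], [-39]]
Controllability matrix C = [B  AB  A^2B] = [[3, -15, -6], [-3, -3, -27], [-3, 0, -39]]
Expanding along the first row, det(C) = 3·((-3)·(-39) - (-27)·0) - (-15)·((-3)·(-39) - (-27)·(-3)) + (-6)·((-3)·0 - (-3)·(-3)) = 3·117 - (-15)·36 + (-6)·(-9) = 945
Since det(C) ≠ 0, rank(C) = 3 and the system is completely controllable.

945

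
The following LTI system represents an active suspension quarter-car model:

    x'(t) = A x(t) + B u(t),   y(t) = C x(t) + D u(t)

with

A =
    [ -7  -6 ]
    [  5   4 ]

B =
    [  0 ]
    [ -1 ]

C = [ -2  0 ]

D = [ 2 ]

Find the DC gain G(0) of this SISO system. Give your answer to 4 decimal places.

-4.0000

G(0) = C(-A)^{-1}B + D = -C A^{-1} B + D.
det A = 2, so A^{-1} = (1/2)·adj(A) = [[2, 3], [-5/2, -7/2]]
A^{-1} B = [-3, 7/2]^T
C A^{-1} B = 6
G(0) = D - C A^{-1} B = 2 - (6) = -4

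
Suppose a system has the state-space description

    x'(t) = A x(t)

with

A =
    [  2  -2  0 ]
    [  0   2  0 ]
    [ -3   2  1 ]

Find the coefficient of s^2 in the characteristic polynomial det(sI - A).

Expand det(sI - A) for the 3×3 matrix.
p(s) = s^3 - 5s^2 + 8s - 4.
(Check: constant term = det(-A) = (-1)^3 det A = -4; coefficient of s^2 = -tr A = -5.)
The coefficient of s^2 is -5.

-5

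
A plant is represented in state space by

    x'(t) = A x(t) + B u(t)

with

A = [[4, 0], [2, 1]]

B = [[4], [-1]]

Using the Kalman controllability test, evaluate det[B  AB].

44

AB = [[16], [7]]
Controllability matrix C = [B  AB] = [[4, 16], [-1, 7]]
det(C) = 4·7 - 16·(-1) = 28 - (-16) = 44
Since det(C) ≠ 0, rank(C) = 2 and the system is completely controllable.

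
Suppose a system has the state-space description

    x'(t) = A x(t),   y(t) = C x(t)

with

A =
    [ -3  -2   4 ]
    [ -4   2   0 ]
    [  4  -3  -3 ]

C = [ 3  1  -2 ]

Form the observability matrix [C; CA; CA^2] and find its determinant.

CA = [[-21, 2, 18]]
CA^2 = [[127, -8, -138]]
Observability matrix O = [C; CA; CA^2] = [[3, 1, -2], [-21, 2, 18], [127, -8, -138]]
Expanding along the first row, det(O) = 3·(2·(-138) - 18·(-8)) - 1·((-21)·(-138) - 18·127) + (-2)·((-21)·(-8) - 2·127) = 3·(-132) - 1·612 + (-2)·(-86) = -836
Since det(O) ≠ 0, rank(O) = 3 and the system is completely observable.

-836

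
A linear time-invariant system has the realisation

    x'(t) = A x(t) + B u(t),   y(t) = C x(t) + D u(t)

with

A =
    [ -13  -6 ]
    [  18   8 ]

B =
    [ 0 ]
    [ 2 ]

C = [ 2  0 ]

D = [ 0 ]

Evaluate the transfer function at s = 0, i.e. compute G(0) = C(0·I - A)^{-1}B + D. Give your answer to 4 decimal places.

G(0) = C(-A)^{-1}B + D = -C A^{-1} B + D.
det A = 4, so A^{-1} = (1/4)·adj(A) = [[2, 3/2], [-9/2, -13/4]]
A^{-1} B = [3, -13/2]^T
C A^{-1} B = 6
G(0) = D - C A^{-1} B = 0 - (6) = -6

-6.0000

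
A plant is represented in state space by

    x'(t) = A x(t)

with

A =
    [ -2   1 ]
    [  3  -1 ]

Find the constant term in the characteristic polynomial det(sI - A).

For a 2×2 matrix, det(sI - A) = s^2 - (tr A)s + det A.
tr A = -3, det A = -1.
So p(s) = s^2 + 3s - 1.
The constant term is -1.

-1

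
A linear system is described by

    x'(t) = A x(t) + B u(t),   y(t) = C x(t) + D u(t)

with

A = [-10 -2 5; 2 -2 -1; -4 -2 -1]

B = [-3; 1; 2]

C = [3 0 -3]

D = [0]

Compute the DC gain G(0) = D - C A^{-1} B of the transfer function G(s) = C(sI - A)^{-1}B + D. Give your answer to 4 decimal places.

-2.5000

G(0) = C(-A)^{-1}B + D = -C A^{-1} B + D.
det A = -72, so A^{-1} = (1/-72)·adj(A) = [[0, 1/6, -1/6], [-1/12, -5/12, 0], [1/6, 1/6, -1/3]]
A^{-1} B = [-1/6, -1/6, -1]^T
C A^{-1} B = 5/2
G(0) = D - C A^{-1} B = 0 - (5/2) = -5/2 ≈ -2.5000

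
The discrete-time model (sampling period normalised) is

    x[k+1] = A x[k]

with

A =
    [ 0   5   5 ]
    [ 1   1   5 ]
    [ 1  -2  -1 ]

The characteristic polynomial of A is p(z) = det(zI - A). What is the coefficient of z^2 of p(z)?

0

Expand det(zI - A) for the 3×3 matrix.
p(z) = z^3 - z - 15.
(Check: constant term = det(-A) = (-1)^3 det A = -15; coefficient of z^2 = -tr A = 0.)
The coefficient of z^2 is 0.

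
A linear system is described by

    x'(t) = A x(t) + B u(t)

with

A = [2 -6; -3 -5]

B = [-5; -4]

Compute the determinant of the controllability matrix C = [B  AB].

AB = [[14], [35]]
Controllability matrix C = [B  AB] = [[-5, 14], [-4, 35]]
det(C) = (-5)·35 - 14·(-4) = -175 - (-56) = -119
Since det(C) ≠ 0, rank(C) = 2 and the system is completely controllable.

-119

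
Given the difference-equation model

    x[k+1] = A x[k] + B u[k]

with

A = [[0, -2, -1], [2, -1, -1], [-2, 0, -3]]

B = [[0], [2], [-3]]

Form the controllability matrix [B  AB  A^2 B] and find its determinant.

AB = [[-1], [1], [9]]
A^2B = [[-11], [-12], [-25]]
Controllability matrix C = [B  AB  A^2B] = [[0, -1, -11], [2, 1, -12], [-3, 9, -25]]
Expanding along the first row, det(C) = 0·(1·(-25) - (-12)·9) - (-1)·(2·(-25) - (-12)·(-3)) + (-11)·(2·9 - 1·(-3)) = 0·83 - (-1)·(-86) + (-11)·21 = -317
Since det(C) ≠ 0, rank(C) = 3 and the system is completely controllable.

-317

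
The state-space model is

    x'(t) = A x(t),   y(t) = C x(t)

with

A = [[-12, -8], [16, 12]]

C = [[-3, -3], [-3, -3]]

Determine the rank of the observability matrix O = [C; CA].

1

CA = [[-12, -12], [-12, -12]]
Observability matrix O = [C; CA] = [[-3, -3], [-3, -3], [-12, -12], [-12, -12]]
Every row of O is a scalar multiple of row 1 = [-3, -3] (multipliers 1, 1, 4, 4), so the rows span a one-dimensional space.
O ≠ 0, hence rank(O) = 1.
rank(O) = 1 < n = 2, so the pair (A, C) is not completely observable.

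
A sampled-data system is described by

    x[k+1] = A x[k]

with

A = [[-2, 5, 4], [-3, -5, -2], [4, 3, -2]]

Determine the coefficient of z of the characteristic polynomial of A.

29

Expand det(zI - A) for the 3×3 matrix.
p(z) = z^3 + 9z^2 + 29z + 58.
(Check: constant term = det(-A) = (-1)^3 det A = 58; coefficient of z^2 = -tr A = 9.)
The coefficient of z is 29.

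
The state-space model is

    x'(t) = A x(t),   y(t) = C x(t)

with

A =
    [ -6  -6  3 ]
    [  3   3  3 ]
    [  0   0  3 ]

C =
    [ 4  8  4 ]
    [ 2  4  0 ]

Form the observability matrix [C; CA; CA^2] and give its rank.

CA = [[0, 0, 48], [0, 0, 18]]
CA^2 = [[0, 0, 144], [0, 0, 54]]
Observability matrix O = [C; CA; CA^2] = [[4, 8, 4], [2, 4, 0], [0, 0, 48], [0, 0, 18], [0, 0, 144], [0, 0, 54]]
The columns c1, c2, c3 of O are linearly dependent: -2·c1 + c2 = 0 (check each entry), so rank(O) ≤ 2.
The 2×2 minor from rows 1, 2, columns 1, 3 is 4·0 - 4·2 = 0 - 8 = -8 ≠ 0, so rank(O) = 2.
rank(O) = 2 < n = 3, so the pair (A, C) is not completely observable.

2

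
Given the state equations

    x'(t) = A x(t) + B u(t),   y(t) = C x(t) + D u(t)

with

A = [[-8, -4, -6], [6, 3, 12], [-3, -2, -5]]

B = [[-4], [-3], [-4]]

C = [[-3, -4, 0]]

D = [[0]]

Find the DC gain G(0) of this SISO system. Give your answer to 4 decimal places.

26.8000

G(0) = C(-A)^{-1}B + D = -C A^{-1} B + D.
det A = -30, so A^{-1} = (1/-30)·adj(A) = [[-3/10, 4/15, 1], [1/5, -11/15, -2], [1/10, 2/15, 0]]
A^{-1} B = [-18/5, 47/5, -4/5]^T
C A^{-1} B = -134/5
G(0) = D - C A^{-1} B = 0 - (-134/5) = 134/5 ≈ 26.8000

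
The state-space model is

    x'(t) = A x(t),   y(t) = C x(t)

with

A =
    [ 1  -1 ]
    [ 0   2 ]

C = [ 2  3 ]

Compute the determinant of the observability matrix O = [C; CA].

CA = [[2, 4]]
Observability matrix O = [C; CA] = [[2, 3], [2, 4]]
det(O) = 2·4 - 3·2 = 8 - 6 = 2
Since det(O) ≠ 0, rank(O) = 2 and the system is completely observable.

2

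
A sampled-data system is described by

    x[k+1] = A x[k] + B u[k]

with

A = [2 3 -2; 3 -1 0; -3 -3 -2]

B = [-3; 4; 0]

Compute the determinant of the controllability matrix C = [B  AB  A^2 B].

AB = [[6], [-13], [-3]]
A^2B = [[-21], [31], [27]]
Controllability matrix C = [B  AB  A^2B] = [[-3, 6, -21], [4, -13, 31], [0, -3, 27]]
Expanding along the first row, det(C) = (-3)·((-13)·27 - 31·(-3)) - 6·(4·27 - 31·0) + (-21)·(4·(-3) - (-13)·0) = (-3)·(-258) - 6·108 + (-21)·(-12) = 378
Since det(C) ≠ 0, rank(C) = 3 and the system is completely controllable.

378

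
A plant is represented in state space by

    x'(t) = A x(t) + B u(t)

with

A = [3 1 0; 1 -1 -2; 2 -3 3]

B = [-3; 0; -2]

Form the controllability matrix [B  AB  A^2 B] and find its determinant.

AB = [[-9], [1], [-12]]
A^2B = [[-26], [14], [-57]]
Controllability matrix C = [B  AB  A^2B] = [[-3, -9, -26], [0, 1, 14], [-2, -12, -57]]
Expanding along the first row, det(C) = (-3)·(1·(-57) - 14·(-12)) - (-9)·(0·(-57) - 14·(-2)) + (-26)·(0·(-12) - 1·(-2)) = (-3)·111 - (-9)·28 + (-26)·2 = -133
Since det(C) ≠ 0, rank(C) = 3 and the system is completely controllable.

-133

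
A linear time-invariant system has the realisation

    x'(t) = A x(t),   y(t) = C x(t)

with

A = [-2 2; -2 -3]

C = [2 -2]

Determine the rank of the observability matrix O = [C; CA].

2

CA = [[0, 10]]
Observability matrix O = [C; CA] = [[2, -2], [0, 10]]
det(O) = 2·10 - (-2)·0 = 20 - 0 = 20 ≠ 0, so rank(O) = 2.
rank(O) = 2 = n, so the pair (A, C) is completely observable.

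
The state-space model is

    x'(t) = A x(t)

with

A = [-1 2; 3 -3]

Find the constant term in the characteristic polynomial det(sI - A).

For a 2×2 matrix, det(sI - A) = s^2 - (tr A)s + det A.
tr A = -4, det A = -3.
So p(s) = s^2 + 4s - 3.
The constant term is -3.

-3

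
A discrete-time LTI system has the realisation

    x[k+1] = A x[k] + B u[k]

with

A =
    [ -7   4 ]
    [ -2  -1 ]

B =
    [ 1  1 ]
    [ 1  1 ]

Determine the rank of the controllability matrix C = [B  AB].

1

AB = [[-3, -3], [-3, -3]]
Controllability matrix C = [B  AB] = [[1, 1, -3, -3], [1, 1, -3, -3]]
Every column of C is a scalar multiple of column 1 = [1, 1] (multipliers 1, 1, -3, -3), so the columns span a one-dimensional space.
C ≠ 0, hence rank(C) = 1.
rank(C) = 1 < n = 2, so the pair (A, B) is not completely controllable.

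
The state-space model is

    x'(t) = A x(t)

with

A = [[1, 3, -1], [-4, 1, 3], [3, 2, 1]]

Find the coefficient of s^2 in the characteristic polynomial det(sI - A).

Expand det(sI - A) for the 3×3 matrix.
p(s) = s^3 - 3s^2 + 12s - 45.
(Check: constant term = det(-A) = (-1)^3 det A = -45; coefficient of s^2 = -tr A = -3.)
The coefficient of s^2 is -3.

-3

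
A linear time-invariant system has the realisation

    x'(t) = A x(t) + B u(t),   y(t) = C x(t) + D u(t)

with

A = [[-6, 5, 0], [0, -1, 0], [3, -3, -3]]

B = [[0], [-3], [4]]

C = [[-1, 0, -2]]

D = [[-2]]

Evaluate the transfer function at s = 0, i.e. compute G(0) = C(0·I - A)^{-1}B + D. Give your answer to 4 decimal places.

G(0) = C(-A)^{-1}B + D = -C A^{-1} B + D.
det A = -18, so A^{-1} = (1/-18)·adj(A) = [[-1/6, -5/6, 0], [0, -1, 0], [-1/6, 1/6, -1/3]]
A^{-1} B = [5/2, 3, -11/6]^T
C A^{-1} B = 7/6
G(0) = D - C A^{-1} B = -2 - (7/6) = -19/6 ≈ -3.1667

-3.1667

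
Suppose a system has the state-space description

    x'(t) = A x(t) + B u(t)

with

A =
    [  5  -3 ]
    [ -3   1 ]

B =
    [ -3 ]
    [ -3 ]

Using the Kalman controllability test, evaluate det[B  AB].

-36

AB = [[-6], [6]]
Controllability matrix C = [B  AB] = [[-3, -6], [-3, 6]]
det(C) = (-3)·6 - (-6)·(-3) = -18 - 18 = -36
Since det(C) ≠ 0, rank(C) = 2 and the system is completely controllable.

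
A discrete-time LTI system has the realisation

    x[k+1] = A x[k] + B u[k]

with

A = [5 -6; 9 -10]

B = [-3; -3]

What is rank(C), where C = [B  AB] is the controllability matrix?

AB = [[3], [3]]
Controllability matrix C = [B  AB] = [[-3, 3], [-3, 3]]
Every column of C is a scalar multiple of column 1 = [-3, -3] (multipliers 1, -1), so the columns span a one-dimensional space.
C ≠ 0, hence rank(C) = 1.
rank(C) = 1 < n = 2, so the pair (A, B) is not completely controllable.

1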